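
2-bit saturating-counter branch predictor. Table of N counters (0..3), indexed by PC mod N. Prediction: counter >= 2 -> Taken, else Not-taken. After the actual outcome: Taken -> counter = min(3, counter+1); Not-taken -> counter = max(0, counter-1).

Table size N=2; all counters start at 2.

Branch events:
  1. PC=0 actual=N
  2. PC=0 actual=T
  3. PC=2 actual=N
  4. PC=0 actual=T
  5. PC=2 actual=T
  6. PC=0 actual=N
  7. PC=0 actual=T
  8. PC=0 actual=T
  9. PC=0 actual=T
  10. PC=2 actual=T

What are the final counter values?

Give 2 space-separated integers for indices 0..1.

Ev 1: PC=0 idx=0 pred=T actual=N -> ctr[0]=1
Ev 2: PC=0 idx=0 pred=N actual=T -> ctr[0]=2
Ev 3: PC=2 idx=0 pred=T actual=N -> ctr[0]=1
Ev 4: PC=0 idx=0 pred=N actual=T -> ctr[0]=2
Ev 5: PC=2 idx=0 pred=T actual=T -> ctr[0]=3
Ev 6: PC=0 idx=0 pred=T actual=N -> ctr[0]=2
Ev 7: PC=0 idx=0 pred=T actual=T -> ctr[0]=3
Ev 8: PC=0 idx=0 pred=T actual=T -> ctr[0]=3
Ev 9: PC=0 idx=0 pred=T actual=T -> ctr[0]=3
Ev 10: PC=2 idx=0 pred=T actual=T -> ctr[0]=3

Answer: 3 2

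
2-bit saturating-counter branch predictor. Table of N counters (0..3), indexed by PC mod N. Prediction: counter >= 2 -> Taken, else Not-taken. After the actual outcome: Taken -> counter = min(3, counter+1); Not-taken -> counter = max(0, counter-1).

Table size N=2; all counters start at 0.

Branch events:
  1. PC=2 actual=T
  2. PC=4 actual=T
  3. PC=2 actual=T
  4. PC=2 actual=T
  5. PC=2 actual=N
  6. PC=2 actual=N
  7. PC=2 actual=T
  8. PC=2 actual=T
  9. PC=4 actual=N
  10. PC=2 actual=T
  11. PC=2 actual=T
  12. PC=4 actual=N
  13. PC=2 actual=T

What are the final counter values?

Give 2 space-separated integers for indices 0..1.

Answer: 3 0

Derivation:
Ev 1: PC=2 idx=0 pred=N actual=T -> ctr[0]=1
Ev 2: PC=4 idx=0 pred=N actual=T -> ctr[0]=2
Ev 3: PC=2 idx=0 pred=T actual=T -> ctr[0]=3
Ev 4: PC=2 idx=0 pred=T actual=T -> ctr[0]=3
Ev 5: PC=2 idx=0 pred=T actual=N -> ctr[0]=2
Ev 6: PC=2 idx=0 pred=T actual=N -> ctr[0]=1
Ev 7: PC=2 idx=0 pred=N actual=T -> ctr[0]=2
Ev 8: PC=2 idx=0 pred=T actual=T -> ctr[0]=3
Ev 9: PC=4 idx=0 pred=T actual=N -> ctr[0]=2
Ev 10: PC=2 idx=0 pred=T actual=T -> ctr[0]=3
Ev 11: PC=2 idx=0 pred=T actual=T -> ctr[0]=3
Ev 12: PC=4 idx=0 pred=T actual=N -> ctr[0]=2
Ev 13: PC=2 idx=0 pred=T actual=T -> ctr[0]=3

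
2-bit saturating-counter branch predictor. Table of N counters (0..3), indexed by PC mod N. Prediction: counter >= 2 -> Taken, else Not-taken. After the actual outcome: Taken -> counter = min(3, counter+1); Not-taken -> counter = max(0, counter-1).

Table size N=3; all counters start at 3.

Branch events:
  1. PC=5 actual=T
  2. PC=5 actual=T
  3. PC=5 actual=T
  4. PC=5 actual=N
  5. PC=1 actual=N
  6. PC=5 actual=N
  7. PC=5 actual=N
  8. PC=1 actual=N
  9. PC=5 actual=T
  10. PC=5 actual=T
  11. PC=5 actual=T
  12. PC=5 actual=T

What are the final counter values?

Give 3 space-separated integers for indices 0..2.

Ev 1: PC=5 idx=2 pred=T actual=T -> ctr[2]=3
Ev 2: PC=5 idx=2 pred=T actual=T -> ctr[2]=3
Ev 3: PC=5 idx=2 pred=T actual=T -> ctr[2]=3
Ev 4: PC=5 idx=2 pred=T actual=N -> ctr[2]=2
Ev 5: PC=1 idx=1 pred=T actual=N -> ctr[1]=2
Ev 6: PC=5 idx=2 pred=T actual=N -> ctr[2]=1
Ev 7: PC=5 idx=2 pred=N actual=N -> ctr[2]=0
Ev 8: PC=1 idx=1 pred=T actual=N -> ctr[1]=1
Ev 9: PC=5 idx=2 pred=N actual=T -> ctr[2]=1
Ev 10: PC=5 idx=2 pred=N actual=T -> ctr[2]=2
Ev 11: PC=5 idx=2 pred=T actual=T -> ctr[2]=3
Ev 12: PC=5 idx=2 pred=T actual=T -> ctr[2]=3

Answer: 3 1 3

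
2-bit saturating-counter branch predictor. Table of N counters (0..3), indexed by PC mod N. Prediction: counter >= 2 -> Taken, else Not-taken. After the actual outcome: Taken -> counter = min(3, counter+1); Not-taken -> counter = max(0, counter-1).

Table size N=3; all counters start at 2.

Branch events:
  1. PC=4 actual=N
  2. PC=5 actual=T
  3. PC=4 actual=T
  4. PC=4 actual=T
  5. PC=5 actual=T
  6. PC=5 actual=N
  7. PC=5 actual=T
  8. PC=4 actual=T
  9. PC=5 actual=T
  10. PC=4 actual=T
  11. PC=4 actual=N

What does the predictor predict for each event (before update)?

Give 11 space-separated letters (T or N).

Ev 1: PC=4 idx=1 pred=T actual=N -> ctr[1]=1
Ev 2: PC=5 idx=2 pred=T actual=T -> ctr[2]=3
Ev 3: PC=4 idx=1 pred=N actual=T -> ctr[1]=2
Ev 4: PC=4 idx=1 pred=T actual=T -> ctr[1]=3
Ev 5: PC=5 idx=2 pred=T actual=T -> ctr[2]=3
Ev 6: PC=5 idx=2 pred=T actual=N -> ctr[2]=2
Ev 7: PC=5 idx=2 pred=T actual=T -> ctr[2]=3
Ev 8: PC=4 idx=1 pred=T actual=T -> ctr[1]=3
Ev 9: PC=5 idx=2 pred=T actual=T -> ctr[2]=3
Ev 10: PC=4 idx=1 pred=T actual=T -> ctr[1]=3
Ev 11: PC=4 idx=1 pred=T actual=N -> ctr[1]=2

Answer: T T N T T T T T T T T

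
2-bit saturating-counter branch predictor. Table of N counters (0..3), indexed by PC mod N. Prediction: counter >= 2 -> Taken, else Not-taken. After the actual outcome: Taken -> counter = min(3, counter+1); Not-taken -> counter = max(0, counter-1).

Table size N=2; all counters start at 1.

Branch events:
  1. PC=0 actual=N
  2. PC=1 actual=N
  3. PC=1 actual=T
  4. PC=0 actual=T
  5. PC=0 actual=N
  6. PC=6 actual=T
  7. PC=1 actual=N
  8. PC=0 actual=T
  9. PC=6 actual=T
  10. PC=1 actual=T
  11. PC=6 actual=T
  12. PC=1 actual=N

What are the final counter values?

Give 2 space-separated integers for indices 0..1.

Ev 1: PC=0 idx=0 pred=N actual=N -> ctr[0]=0
Ev 2: PC=1 idx=1 pred=N actual=N -> ctr[1]=0
Ev 3: PC=1 idx=1 pred=N actual=T -> ctr[1]=1
Ev 4: PC=0 idx=0 pred=N actual=T -> ctr[0]=1
Ev 5: PC=0 idx=0 pred=N actual=N -> ctr[0]=0
Ev 6: PC=6 idx=0 pred=N actual=T -> ctr[0]=1
Ev 7: PC=1 idx=1 pred=N actual=N -> ctr[1]=0
Ev 8: PC=0 idx=0 pred=N actual=T -> ctr[0]=2
Ev 9: PC=6 idx=0 pred=T actual=T -> ctr[0]=3
Ev 10: PC=1 idx=1 pred=N actual=T -> ctr[1]=1
Ev 11: PC=6 idx=0 pred=T actual=T -> ctr[0]=3
Ev 12: PC=1 idx=1 pred=N actual=N -> ctr[1]=0

Answer: 3 0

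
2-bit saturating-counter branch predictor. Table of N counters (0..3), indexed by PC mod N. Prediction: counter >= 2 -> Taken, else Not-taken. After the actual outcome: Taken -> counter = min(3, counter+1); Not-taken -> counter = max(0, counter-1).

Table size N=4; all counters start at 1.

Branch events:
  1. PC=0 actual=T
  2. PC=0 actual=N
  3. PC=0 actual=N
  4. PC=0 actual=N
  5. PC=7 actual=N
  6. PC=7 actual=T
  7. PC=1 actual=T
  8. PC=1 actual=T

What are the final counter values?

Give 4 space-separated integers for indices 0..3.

Ev 1: PC=0 idx=0 pred=N actual=T -> ctr[0]=2
Ev 2: PC=0 idx=0 pred=T actual=N -> ctr[0]=1
Ev 3: PC=0 idx=0 pred=N actual=N -> ctr[0]=0
Ev 4: PC=0 idx=0 pred=N actual=N -> ctr[0]=0
Ev 5: PC=7 idx=3 pred=N actual=N -> ctr[3]=0
Ev 6: PC=7 idx=3 pred=N actual=T -> ctr[3]=1
Ev 7: PC=1 idx=1 pred=N actual=T -> ctr[1]=2
Ev 8: PC=1 idx=1 pred=T actual=T -> ctr[1]=3

Answer: 0 3 1 1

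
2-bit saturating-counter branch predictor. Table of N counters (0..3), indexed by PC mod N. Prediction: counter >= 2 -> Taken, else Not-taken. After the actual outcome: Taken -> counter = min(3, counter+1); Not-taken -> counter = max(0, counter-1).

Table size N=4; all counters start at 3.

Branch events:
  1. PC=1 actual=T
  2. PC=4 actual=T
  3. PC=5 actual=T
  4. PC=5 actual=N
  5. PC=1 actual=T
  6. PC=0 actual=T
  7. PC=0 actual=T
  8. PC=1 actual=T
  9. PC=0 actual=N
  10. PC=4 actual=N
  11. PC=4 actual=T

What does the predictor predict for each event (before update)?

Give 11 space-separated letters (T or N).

Ev 1: PC=1 idx=1 pred=T actual=T -> ctr[1]=3
Ev 2: PC=4 idx=0 pred=T actual=T -> ctr[0]=3
Ev 3: PC=5 idx=1 pred=T actual=T -> ctr[1]=3
Ev 4: PC=5 idx=1 pred=T actual=N -> ctr[1]=2
Ev 5: PC=1 idx=1 pred=T actual=T -> ctr[1]=3
Ev 6: PC=0 idx=0 pred=T actual=T -> ctr[0]=3
Ev 7: PC=0 idx=0 pred=T actual=T -> ctr[0]=3
Ev 8: PC=1 idx=1 pred=T actual=T -> ctr[1]=3
Ev 9: PC=0 idx=0 pred=T actual=N -> ctr[0]=2
Ev 10: PC=4 idx=0 pred=T actual=N -> ctr[0]=1
Ev 11: PC=4 idx=0 pred=N actual=T -> ctr[0]=2

Answer: T T T T T T T T T T N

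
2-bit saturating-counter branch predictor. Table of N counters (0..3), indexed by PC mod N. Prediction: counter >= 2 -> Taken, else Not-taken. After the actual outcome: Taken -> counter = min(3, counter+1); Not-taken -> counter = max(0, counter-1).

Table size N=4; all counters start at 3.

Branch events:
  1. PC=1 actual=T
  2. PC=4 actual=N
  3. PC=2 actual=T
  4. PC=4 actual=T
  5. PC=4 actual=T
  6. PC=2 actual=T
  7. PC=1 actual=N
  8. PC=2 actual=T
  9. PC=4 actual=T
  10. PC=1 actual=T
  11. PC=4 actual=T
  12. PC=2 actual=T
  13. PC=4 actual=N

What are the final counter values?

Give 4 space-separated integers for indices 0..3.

Ev 1: PC=1 idx=1 pred=T actual=T -> ctr[1]=3
Ev 2: PC=4 idx=0 pred=T actual=N -> ctr[0]=2
Ev 3: PC=2 idx=2 pred=T actual=T -> ctr[2]=3
Ev 4: PC=4 idx=0 pred=T actual=T -> ctr[0]=3
Ev 5: PC=4 idx=0 pred=T actual=T -> ctr[0]=3
Ev 6: PC=2 idx=2 pred=T actual=T -> ctr[2]=3
Ev 7: PC=1 idx=1 pred=T actual=N -> ctr[1]=2
Ev 8: PC=2 idx=2 pred=T actual=T -> ctr[2]=3
Ev 9: PC=4 idx=0 pred=T actual=T -> ctr[0]=3
Ev 10: PC=1 idx=1 pred=T actual=T -> ctr[1]=3
Ev 11: PC=4 idx=0 pred=T actual=T -> ctr[0]=3
Ev 12: PC=2 idx=2 pred=T actual=T -> ctr[2]=3
Ev 13: PC=4 idx=0 pred=T actual=N -> ctr[0]=2

Answer: 2 3 3 3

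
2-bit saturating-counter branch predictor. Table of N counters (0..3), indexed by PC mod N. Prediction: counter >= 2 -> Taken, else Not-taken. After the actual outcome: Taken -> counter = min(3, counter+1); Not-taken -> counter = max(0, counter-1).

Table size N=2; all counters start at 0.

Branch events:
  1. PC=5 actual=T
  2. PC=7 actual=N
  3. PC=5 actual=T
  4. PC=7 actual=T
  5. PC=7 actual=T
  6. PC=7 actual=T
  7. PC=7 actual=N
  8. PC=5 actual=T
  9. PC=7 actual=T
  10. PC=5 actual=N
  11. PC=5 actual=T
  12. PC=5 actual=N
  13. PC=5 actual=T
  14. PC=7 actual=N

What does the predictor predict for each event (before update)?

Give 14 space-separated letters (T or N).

Ev 1: PC=5 idx=1 pred=N actual=T -> ctr[1]=1
Ev 2: PC=7 idx=1 pred=N actual=N -> ctr[1]=0
Ev 3: PC=5 idx=1 pred=N actual=T -> ctr[1]=1
Ev 4: PC=7 idx=1 pred=N actual=T -> ctr[1]=2
Ev 5: PC=7 idx=1 pred=T actual=T -> ctr[1]=3
Ev 6: PC=7 idx=1 pred=T actual=T -> ctr[1]=3
Ev 7: PC=7 idx=1 pred=T actual=N -> ctr[1]=2
Ev 8: PC=5 idx=1 pred=T actual=T -> ctr[1]=3
Ev 9: PC=7 idx=1 pred=T actual=T -> ctr[1]=3
Ev 10: PC=5 idx=1 pred=T actual=N -> ctr[1]=2
Ev 11: PC=5 idx=1 pred=T actual=T -> ctr[1]=3
Ev 12: PC=5 idx=1 pred=T actual=N -> ctr[1]=2
Ev 13: PC=5 idx=1 pred=T actual=T -> ctr[1]=3
Ev 14: PC=7 idx=1 pred=T actual=N -> ctr[1]=2

Answer: N N N N T T T T T T T T T T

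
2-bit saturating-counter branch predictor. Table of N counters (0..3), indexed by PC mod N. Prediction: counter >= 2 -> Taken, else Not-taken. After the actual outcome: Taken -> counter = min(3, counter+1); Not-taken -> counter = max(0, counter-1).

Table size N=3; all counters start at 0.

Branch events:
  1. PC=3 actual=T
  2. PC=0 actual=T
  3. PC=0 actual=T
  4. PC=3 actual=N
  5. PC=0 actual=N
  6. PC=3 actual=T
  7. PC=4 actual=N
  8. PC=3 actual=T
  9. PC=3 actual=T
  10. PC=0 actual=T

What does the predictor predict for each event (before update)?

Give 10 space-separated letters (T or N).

Ev 1: PC=3 idx=0 pred=N actual=T -> ctr[0]=1
Ev 2: PC=0 idx=0 pred=N actual=T -> ctr[0]=2
Ev 3: PC=0 idx=0 pred=T actual=T -> ctr[0]=3
Ev 4: PC=3 idx=0 pred=T actual=N -> ctr[0]=2
Ev 5: PC=0 idx=0 pred=T actual=N -> ctr[0]=1
Ev 6: PC=3 idx=0 pred=N actual=T -> ctr[0]=2
Ev 7: PC=4 idx=1 pred=N actual=N -> ctr[1]=0
Ev 8: PC=3 idx=0 pred=T actual=T -> ctr[0]=3
Ev 9: PC=3 idx=0 pred=T actual=T -> ctr[0]=3
Ev 10: PC=0 idx=0 pred=T actual=T -> ctr[0]=3

Answer: N N T T T N N T T T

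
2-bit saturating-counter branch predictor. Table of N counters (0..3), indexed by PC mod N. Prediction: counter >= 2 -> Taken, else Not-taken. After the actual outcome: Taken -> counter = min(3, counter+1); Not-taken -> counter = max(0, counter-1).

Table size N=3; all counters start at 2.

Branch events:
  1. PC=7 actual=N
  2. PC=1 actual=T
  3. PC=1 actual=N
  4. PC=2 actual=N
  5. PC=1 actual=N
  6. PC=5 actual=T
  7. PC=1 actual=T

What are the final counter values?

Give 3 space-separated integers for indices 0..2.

Answer: 2 1 2

Derivation:
Ev 1: PC=7 idx=1 pred=T actual=N -> ctr[1]=1
Ev 2: PC=1 idx=1 pred=N actual=T -> ctr[1]=2
Ev 3: PC=1 idx=1 pred=T actual=N -> ctr[1]=1
Ev 4: PC=2 idx=2 pred=T actual=N -> ctr[2]=1
Ev 5: PC=1 idx=1 pred=N actual=N -> ctr[1]=0
Ev 6: PC=5 idx=2 pred=N actual=T -> ctr[2]=2
Ev 7: PC=1 idx=1 pred=N actual=T -> ctr[1]=1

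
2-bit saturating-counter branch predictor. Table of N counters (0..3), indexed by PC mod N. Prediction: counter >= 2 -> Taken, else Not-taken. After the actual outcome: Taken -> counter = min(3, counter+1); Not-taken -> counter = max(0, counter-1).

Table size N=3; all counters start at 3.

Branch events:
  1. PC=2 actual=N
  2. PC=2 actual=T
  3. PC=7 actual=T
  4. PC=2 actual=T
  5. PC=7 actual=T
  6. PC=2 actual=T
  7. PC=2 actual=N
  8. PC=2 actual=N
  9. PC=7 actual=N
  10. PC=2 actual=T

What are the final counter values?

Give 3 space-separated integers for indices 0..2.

Answer: 3 2 2

Derivation:
Ev 1: PC=2 idx=2 pred=T actual=N -> ctr[2]=2
Ev 2: PC=2 idx=2 pred=T actual=T -> ctr[2]=3
Ev 3: PC=7 idx=1 pred=T actual=T -> ctr[1]=3
Ev 4: PC=2 idx=2 pred=T actual=T -> ctr[2]=3
Ev 5: PC=7 idx=1 pred=T actual=T -> ctr[1]=3
Ev 6: PC=2 idx=2 pred=T actual=T -> ctr[2]=3
Ev 7: PC=2 idx=2 pred=T actual=N -> ctr[2]=2
Ev 8: PC=2 idx=2 pred=T actual=N -> ctr[2]=1
Ev 9: PC=7 idx=1 pred=T actual=N -> ctr[1]=2
Ev 10: PC=2 idx=2 pred=N actual=T -> ctr[2]=2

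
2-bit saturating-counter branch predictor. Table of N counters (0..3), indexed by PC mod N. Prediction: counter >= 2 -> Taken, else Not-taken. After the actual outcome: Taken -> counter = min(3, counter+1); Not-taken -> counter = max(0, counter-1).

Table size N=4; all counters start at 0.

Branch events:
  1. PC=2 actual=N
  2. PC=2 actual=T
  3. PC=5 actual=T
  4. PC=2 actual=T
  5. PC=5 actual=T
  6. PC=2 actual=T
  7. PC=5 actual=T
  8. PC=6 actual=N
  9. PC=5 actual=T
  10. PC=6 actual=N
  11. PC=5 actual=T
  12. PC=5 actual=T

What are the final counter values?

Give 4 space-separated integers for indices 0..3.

Ev 1: PC=2 idx=2 pred=N actual=N -> ctr[2]=0
Ev 2: PC=2 idx=2 pred=N actual=T -> ctr[2]=1
Ev 3: PC=5 idx=1 pred=N actual=T -> ctr[1]=1
Ev 4: PC=2 idx=2 pred=N actual=T -> ctr[2]=2
Ev 5: PC=5 idx=1 pred=N actual=T -> ctr[1]=2
Ev 6: PC=2 idx=2 pred=T actual=T -> ctr[2]=3
Ev 7: PC=5 idx=1 pred=T actual=T -> ctr[1]=3
Ev 8: PC=6 idx=2 pred=T actual=N -> ctr[2]=2
Ev 9: PC=5 idx=1 pred=T actual=T -> ctr[1]=3
Ev 10: PC=6 idx=2 pred=T actual=N -> ctr[2]=1
Ev 11: PC=5 idx=1 pred=T actual=T -> ctr[1]=3
Ev 12: PC=5 idx=1 pred=T actual=T -> ctr[1]=3

Answer: 0 3 1 0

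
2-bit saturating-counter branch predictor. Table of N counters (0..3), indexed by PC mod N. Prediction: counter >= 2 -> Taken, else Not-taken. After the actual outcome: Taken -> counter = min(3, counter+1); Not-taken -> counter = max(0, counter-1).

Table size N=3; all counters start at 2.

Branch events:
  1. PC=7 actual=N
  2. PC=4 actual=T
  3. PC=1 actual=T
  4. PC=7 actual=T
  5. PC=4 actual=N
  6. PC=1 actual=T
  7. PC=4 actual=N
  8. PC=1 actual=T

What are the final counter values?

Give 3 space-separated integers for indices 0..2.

Ev 1: PC=7 idx=1 pred=T actual=N -> ctr[1]=1
Ev 2: PC=4 idx=1 pred=N actual=T -> ctr[1]=2
Ev 3: PC=1 idx=1 pred=T actual=T -> ctr[1]=3
Ev 4: PC=7 idx=1 pred=T actual=T -> ctr[1]=3
Ev 5: PC=4 idx=1 pred=T actual=N -> ctr[1]=2
Ev 6: PC=1 idx=1 pred=T actual=T -> ctr[1]=3
Ev 7: PC=4 idx=1 pred=T actual=N -> ctr[1]=2
Ev 8: PC=1 idx=1 pred=T actual=T -> ctr[1]=3

Answer: 2 3 2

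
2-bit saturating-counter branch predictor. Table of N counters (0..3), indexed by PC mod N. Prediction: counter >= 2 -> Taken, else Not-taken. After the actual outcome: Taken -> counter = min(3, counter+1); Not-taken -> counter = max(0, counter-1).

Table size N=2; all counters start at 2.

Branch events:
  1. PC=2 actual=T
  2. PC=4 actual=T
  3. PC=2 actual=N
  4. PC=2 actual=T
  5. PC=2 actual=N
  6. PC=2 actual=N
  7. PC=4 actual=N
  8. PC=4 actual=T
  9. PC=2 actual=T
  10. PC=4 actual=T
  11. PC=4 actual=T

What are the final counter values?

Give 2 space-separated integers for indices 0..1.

Ev 1: PC=2 idx=0 pred=T actual=T -> ctr[0]=3
Ev 2: PC=4 idx=0 pred=T actual=T -> ctr[0]=3
Ev 3: PC=2 idx=0 pred=T actual=N -> ctr[0]=2
Ev 4: PC=2 idx=0 pred=T actual=T -> ctr[0]=3
Ev 5: PC=2 idx=0 pred=T actual=N -> ctr[0]=2
Ev 6: PC=2 idx=0 pred=T actual=N -> ctr[0]=1
Ev 7: PC=4 idx=0 pred=N actual=N -> ctr[0]=0
Ev 8: PC=4 idx=0 pred=N actual=T -> ctr[0]=1
Ev 9: PC=2 idx=0 pred=N actual=T -> ctr[0]=2
Ev 10: PC=4 idx=0 pred=T actual=T -> ctr[0]=3
Ev 11: PC=4 idx=0 pred=T actual=T -> ctr[0]=3

Answer: 3 2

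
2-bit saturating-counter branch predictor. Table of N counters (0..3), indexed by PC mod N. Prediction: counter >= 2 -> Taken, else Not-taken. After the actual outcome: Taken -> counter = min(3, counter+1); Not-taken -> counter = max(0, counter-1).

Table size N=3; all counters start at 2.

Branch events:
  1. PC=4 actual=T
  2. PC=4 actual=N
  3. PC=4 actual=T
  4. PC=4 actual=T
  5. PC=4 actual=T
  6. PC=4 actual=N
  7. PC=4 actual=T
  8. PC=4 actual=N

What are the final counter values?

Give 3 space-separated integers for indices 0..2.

Ev 1: PC=4 idx=1 pred=T actual=T -> ctr[1]=3
Ev 2: PC=4 idx=1 pred=T actual=N -> ctr[1]=2
Ev 3: PC=4 idx=1 pred=T actual=T -> ctr[1]=3
Ev 4: PC=4 idx=1 pred=T actual=T -> ctr[1]=3
Ev 5: PC=4 idx=1 pred=T actual=T -> ctr[1]=3
Ev 6: PC=4 idx=1 pred=T actual=N -> ctr[1]=2
Ev 7: PC=4 idx=1 pred=T actual=T -> ctr[1]=3
Ev 8: PC=4 idx=1 pred=T actual=N -> ctr[1]=2

Answer: 2 2 2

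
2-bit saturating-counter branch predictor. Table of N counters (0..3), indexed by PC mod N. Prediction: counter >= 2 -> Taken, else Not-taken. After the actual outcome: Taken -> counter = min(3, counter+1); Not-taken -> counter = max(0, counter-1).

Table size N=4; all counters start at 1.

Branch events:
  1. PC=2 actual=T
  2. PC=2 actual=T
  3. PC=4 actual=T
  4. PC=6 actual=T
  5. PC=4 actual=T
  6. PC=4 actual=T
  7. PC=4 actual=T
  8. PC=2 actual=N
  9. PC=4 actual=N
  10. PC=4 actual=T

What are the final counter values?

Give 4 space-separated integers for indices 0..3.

Answer: 3 1 2 1

Derivation:
Ev 1: PC=2 idx=2 pred=N actual=T -> ctr[2]=2
Ev 2: PC=2 idx=2 pred=T actual=T -> ctr[2]=3
Ev 3: PC=4 idx=0 pred=N actual=T -> ctr[0]=2
Ev 4: PC=6 idx=2 pred=T actual=T -> ctr[2]=3
Ev 5: PC=4 idx=0 pred=T actual=T -> ctr[0]=3
Ev 6: PC=4 idx=0 pred=T actual=T -> ctr[0]=3
Ev 7: PC=4 idx=0 pred=T actual=T -> ctr[0]=3
Ev 8: PC=2 idx=2 pred=T actual=N -> ctr[2]=2
Ev 9: PC=4 idx=0 pred=T actual=N -> ctr[0]=2
Ev 10: PC=4 idx=0 pred=T actual=T -> ctr[0]=3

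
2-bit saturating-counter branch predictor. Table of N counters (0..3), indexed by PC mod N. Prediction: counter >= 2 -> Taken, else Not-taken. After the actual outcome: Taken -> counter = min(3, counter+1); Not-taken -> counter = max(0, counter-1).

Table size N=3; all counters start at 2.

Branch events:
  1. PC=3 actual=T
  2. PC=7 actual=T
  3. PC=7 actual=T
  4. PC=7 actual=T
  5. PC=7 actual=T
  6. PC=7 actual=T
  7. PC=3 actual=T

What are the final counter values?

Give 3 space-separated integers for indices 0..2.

Answer: 3 3 2

Derivation:
Ev 1: PC=3 idx=0 pred=T actual=T -> ctr[0]=3
Ev 2: PC=7 idx=1 pred=T actual=T -> ctr[1]=3
Ev 3: PC=7 idx=1 pred=T actual=T -> ctr[1]=3
Ev 4: PC=7 idx=1 pred=T actual=T -> ctr[1]=3
Ev 5: PC=7 idx=1 pred=T actual=T -> ctr[1]=3
Ev 6: PC=7 idx=1 pred=T actual=T -> ctr[1]=3
Ev 7: PC=3 idx=0 pred=T actual=T -> ctr[0]=3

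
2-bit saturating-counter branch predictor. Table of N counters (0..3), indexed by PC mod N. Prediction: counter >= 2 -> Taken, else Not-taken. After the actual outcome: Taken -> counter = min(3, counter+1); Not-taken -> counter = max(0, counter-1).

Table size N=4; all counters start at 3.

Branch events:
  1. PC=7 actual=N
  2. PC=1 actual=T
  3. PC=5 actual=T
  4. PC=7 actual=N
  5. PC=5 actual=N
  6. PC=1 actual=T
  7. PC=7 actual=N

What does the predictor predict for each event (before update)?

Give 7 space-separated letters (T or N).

Ev 1: PC=7 idx=3 pred=T actual=N -> ctr[3]=2
Ev 2: PC=1 idx=1 pred=T actual=T -> ctr[1]=3
Ev 3: PC=5 idx=1 pred=T actual=T -> ctr[1]=3
Ev 4: PC=7 idx=3 pred=T actual=N -> ctr[3]=1
Ev 5: PC=5 idx=1 pred=T actual=N -> ctr[1]=2
Ev 6: PC=1 idx=1 pred=T actual=T -> ctr[1]=3
Ev 7: PC=7 idx=3 pred=N actual=N -> ctr[3]=0

Answer: T T T T T T N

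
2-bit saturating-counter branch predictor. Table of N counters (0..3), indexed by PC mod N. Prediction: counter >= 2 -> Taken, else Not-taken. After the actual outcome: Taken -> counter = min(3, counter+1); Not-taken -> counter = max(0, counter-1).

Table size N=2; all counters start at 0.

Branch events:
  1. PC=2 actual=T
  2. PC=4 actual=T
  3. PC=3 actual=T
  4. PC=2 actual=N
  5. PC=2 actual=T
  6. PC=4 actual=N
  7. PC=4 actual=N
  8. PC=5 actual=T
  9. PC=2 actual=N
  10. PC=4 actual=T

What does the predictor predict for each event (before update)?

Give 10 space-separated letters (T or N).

Ev 1: PC=2 idx=0 pred=N actual=T -> ctr[0]=1
Ev 2: PC=4 idx=0 pred=N actual=T -> ctr[0]=2
Ev 3: PC=3 idx=1 pred=N actual=T -> ctr[1]=1
Ev 4: PC=2 idx=0 pred=T actual=N -> ctr[0]=1
Ev 5: PC=2 idx=0 pred=N actual=T -> ctr[0]=2
Ev 6: PC=4 idx=0 pred=T actual=N -> ctr[0]=1
Ev 7: PC=4 idx=0 pred=N actual=N -> ctr[0]=0
Ev 8: PC=5 idx=1 pred=N actual=T -> ctr[1]=2
Ev 9: PC=2 idx=0 pred=N actual=N -> ctr[0]=0
Ev 10: PC=4 idx=0 pred=N actual=T -> ctr[0]=1

Answer: N N N T N T N N N N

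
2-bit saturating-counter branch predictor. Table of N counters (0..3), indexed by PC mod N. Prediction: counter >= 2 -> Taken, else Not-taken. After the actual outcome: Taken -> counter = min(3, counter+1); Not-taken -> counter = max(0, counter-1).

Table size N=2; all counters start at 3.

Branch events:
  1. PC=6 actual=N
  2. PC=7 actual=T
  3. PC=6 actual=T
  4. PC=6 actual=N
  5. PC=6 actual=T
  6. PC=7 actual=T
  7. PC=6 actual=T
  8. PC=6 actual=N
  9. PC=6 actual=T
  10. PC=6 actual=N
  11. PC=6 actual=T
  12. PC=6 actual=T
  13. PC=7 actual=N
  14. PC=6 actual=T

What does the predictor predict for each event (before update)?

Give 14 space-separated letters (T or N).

Ev 1: PC=6 idx=0 pred=T actual=N -> ctr[0]=2
Ev 2: PC=7 idx=1 pred=T actual=T -> ctr[1]=3
Ev 3: PC=6 idx=0 pred=T actual=T -> ctr[0]=3
Ev 4: PC=6 idx=0 pred=T actual=N -> ctr[0]=2
Ev 5: PC=6 idx=0 pred=T actual=T -> ctr[0]=3
Ev 6: PC=7 idx=1 pred=T actual=T -> ctr[1]=3
Ev 7: PC=6 idx=0 pred=T actual=T -> ctr[0]=3
Ev 8: PC=6 idx=0 pred=T actual=N -> ctr[0]=2
Ev 9: PC=6 idx=0 pred=T actual=T -> ctr[0]=3
Ev 10: PC=6 idx=0 pred=T actual=N -> ctr[0]=2
Ev 11: PC=6 idx=0 pred=T actual=T -> ctr[0]=3
Ev 12: PC=6 idx=0 pred=T actual=T -> ctr[0]=3
Ev 13: PC=7 idx=1 pred=T actual=N -> ctr[1]=2
Ev 14: PC=6 idx=0 pred=T actual=T -> ctr[0]=3

Answer: T T T T T T T T T T T T T T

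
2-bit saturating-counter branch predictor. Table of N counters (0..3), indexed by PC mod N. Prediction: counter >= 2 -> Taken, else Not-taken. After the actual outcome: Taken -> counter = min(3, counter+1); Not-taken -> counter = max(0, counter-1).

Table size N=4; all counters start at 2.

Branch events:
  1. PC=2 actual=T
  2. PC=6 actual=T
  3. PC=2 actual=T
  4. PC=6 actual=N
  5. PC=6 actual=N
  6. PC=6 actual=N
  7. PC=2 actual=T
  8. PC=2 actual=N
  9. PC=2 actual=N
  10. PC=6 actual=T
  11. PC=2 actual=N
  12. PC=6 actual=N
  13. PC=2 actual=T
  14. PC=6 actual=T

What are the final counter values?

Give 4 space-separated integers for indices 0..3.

Answer: 2 2 2 2

Derivation:
Ev 1: PC=2 idx=2 pred=T actual=T -> ctr[2]=3
Ev 2: PC=6 idx=2 pred=T actual=T -> ctr[2]=3
Ev 3: PC=2 idx=2 pred=T actual=T -> ctr[2]=3
Ev 4: PC=6 idx=2 pred=T actual=N -> ctr[2]=2
Ev 5: PC=6 idx=2 pred=T actual=N -> ctr[2]=1
Ev 6: PC=6 idx=2 pred=N actual=N -> ctr[2]=0
Ev 7: PC=2 idx=2 pred=N actual=T -> ctr[2]=1
Ev 8: PC=2 idx=2 pred=N actual=N -> ctr[2]=0
Ev 9: PC=2 idx=2 pred=N actual=N -> ctr[2]=0
Ev 10: PC=6 idx=2 pred=N actual=T -> ctr[2]=1
Ev 11: PC=2 idx=2 pred=N actual=N -> ctr[2]=0
Ev 12: PC=6 idx=2 pred=N actual=N -> ctr[2]=0
Ev 13: PC=2 idx=2 pred=N actual=T -> ctr[2]=1
Ev 14: PC=6 idx=2 pred=N actual=T -> ctr[2]=2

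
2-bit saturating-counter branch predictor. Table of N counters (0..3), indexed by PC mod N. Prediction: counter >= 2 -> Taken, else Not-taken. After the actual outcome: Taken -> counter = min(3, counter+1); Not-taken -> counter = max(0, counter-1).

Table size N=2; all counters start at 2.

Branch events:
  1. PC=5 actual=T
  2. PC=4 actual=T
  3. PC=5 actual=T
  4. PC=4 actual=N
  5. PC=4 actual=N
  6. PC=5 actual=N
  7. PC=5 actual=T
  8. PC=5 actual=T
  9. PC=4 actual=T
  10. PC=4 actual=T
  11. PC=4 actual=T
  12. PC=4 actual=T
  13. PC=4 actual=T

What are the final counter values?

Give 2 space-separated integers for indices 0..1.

Ev 1: PC=5 idx=1 pred=T actual=T -> ctr[1]=3
Ev 2: PC=4 idx=0 pred=T actual=T -> ctr[0]=3
Ev 3: PC=5 idx=1 pred=T actual=T -> ctr[1]=3
Ev 4: PC=4 idx=0 pred=T actual=N -> ctr[0]=2
Ev 5: PC=4 idx=0 pred=T actual=N -> ctr[0]=1
Ev 6: PC=5 idx=1 pred=T actual=N -> ctr[1]=2
Ev 7: PC=5 idx=1 pred=T actual=T -> ctr[1]=3
Ev 8: PC=5 idx=1 pred=T actual=T -> ctr[1]=3
Ev 9: PC=4 idx=0 pred=N actual=T -> ctr[0]=2
Ev 10: PC=4 idx=0 pred=T actual=T -> ctr[0]=3
Ev 11: PC=4 idx=0 pred=T actual=T -> ctr[0]=3
Ev 12: PC=4 idx=0 pred=T actual=T -> ctr[0]=3
Ev 13: PC=4 idx=0 pred=T actual=T -> ctr[0]=3

Answer: 3 3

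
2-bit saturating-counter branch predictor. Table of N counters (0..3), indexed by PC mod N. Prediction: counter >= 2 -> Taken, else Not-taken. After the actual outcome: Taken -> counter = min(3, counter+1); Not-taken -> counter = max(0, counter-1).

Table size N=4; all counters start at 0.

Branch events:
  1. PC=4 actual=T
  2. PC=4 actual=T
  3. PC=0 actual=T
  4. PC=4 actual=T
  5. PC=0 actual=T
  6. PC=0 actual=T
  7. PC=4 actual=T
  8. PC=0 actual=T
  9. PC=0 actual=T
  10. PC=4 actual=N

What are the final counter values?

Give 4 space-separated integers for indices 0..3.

Answer: 2 0 0 0

Derivation:
Ev 1: PC=4 idx=0 pred=N actual=T -> ctr[0]=1
Ev 2: PC=4 idx=0 pred=N actual=T -> ctr[0]=2
Ev 3: PC=0 idx=0 pred=T actual=T -> ctr[0]=3
Ev 4: PC=4 idx=0 pred=T actual=T -> ctr[0]=3
Ev 5: PC=0 idx=0 pred=T actual=T -> ctr[0]=3
Ev 6: PC=0 idx=0 pred=T actual=T -> ctr[0]=3
Ev 7: PC=4 idx=0 pred=T actual=T -> ctr[0]=3
Ev 8: PC=0 idx=0 pred=T actual=T -> ctr[0]=3
Ev 9: PC=0 idx=0 pred=T actual=T -> ctr[0]=3
Ev 10: PC=4 idx=0 pred=T actual=N -> ctr[0]=2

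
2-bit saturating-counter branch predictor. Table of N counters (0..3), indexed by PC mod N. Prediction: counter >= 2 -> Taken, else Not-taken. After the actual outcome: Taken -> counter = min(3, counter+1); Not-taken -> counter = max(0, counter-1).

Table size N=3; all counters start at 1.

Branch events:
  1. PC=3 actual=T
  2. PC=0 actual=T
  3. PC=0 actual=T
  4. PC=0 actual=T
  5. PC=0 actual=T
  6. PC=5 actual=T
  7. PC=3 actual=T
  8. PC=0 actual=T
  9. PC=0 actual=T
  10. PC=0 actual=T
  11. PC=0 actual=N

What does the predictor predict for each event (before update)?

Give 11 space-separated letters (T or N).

Answer: N T T T T N T T T T T

Derivation:
Ev 1: PC=3 idx=0 pred=N actual=T -> ctr[0]=2
Ev 2: PC=0 idx=0 pred=T actual=T -> ctr[0]=3
Ev 3: PC=0 idx=0 pred=T actual=T -> ctr[0]=3
Ev 4: PC=0 idx=0 pred=T actual=T -> ctr[0]=3
Ev 5: PC=0 idx=0 pred=T actual=T -> ctr[0]=3
Ev 6: PC=5 idx=2 pred=N actual=T -> ctr[2]=2
Ev 7: PC=3 idx=0 pred=T actual=T -> ctr[0]=3
Ev 8: PC=0 idx=0 pred=T actual=T -> ctr[0]=3
Ev 9: PC=0 idx=0 pred=T actual=T -> ctr[0]=3
Ev 10: PC=0 idx=0 pred=T actual=T -> ctr[0]=3
Ev 11: PC=0 idx=0 pred=T actual=N -> ctr[0]=2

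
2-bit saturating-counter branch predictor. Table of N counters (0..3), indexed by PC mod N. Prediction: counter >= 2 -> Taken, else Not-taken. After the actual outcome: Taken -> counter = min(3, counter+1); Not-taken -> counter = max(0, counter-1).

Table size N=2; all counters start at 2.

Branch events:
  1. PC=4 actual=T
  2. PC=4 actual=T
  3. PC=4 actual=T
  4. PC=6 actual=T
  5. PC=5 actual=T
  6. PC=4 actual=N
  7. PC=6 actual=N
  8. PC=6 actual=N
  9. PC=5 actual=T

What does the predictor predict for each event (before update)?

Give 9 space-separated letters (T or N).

Ev 1: PC=4 idx=0 pred=T actual=T -> ctr[0]=3
Ev 2: PC=4 idx=0 pred=T actual=T -> ctr[0]=3
Ev 3: PC=4 idx=0 pred=T actual=T -> ctr[0]=3
Ev 4: PC=6 idx=0 pred=T actual=T -> ctr[0]=3
Ev 5: PC=5 idx=1 pred=T actual=T -> ctr[1]=3
Ev 6: PC=4 idx=0 pred=T actual=N -> ctr[0]=2
Ev 7: PC=6 idx=0 pred=T actual=N -> ctr[0]=1
Ev 8: PC=6 idx=0 pred=N actual=N -> ctr[0]=0
Ev 9: PC=5 idx=1 pred=T actual=T -> ctr[1]=3

Answer: T T T T T T T N T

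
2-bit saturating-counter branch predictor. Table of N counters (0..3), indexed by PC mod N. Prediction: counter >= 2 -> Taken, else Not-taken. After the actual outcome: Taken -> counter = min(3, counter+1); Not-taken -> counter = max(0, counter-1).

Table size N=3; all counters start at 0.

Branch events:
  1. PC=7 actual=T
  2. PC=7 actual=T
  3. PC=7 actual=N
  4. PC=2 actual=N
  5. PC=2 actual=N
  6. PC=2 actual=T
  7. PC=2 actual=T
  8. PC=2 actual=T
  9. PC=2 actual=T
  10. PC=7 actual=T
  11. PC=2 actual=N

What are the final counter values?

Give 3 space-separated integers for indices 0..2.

Ev 1: PC=7 idx=1 pred=N actual=T -> ctr[1]=1
Ev 2: PC=7 idx=1 pred=N actual=T -> ctr[1]=2
Ev 3: PC=7 idx=1 pred=T actual=N -> ctr[1]=1
Ev 4: PC=2 idx=2 pred=N actual=N -> ctr[2]=0
Ev 5: PC=2 idx=2 pred=N actual=N -> ctr[2]=0
Ev 6: PC=2 idx=2 pred=N actual=T -> ctr[2]=1
Ev 7: PC=2 idx=2 pred=N actual=T -> ctr[2]=2
Ev 8: PC=2 idx=2 pred=T actual=T -> ctr[2]=3
Ev 9: PC=2 idx=2 pred=T actual=T -> ctr[2]=3
Ev 10: PC=7 idx=1 pred=N actual=T -> ctr[1]=2
Ev 11: PC=2 idx=2 pred=T actual=N -> ctr[2]=2

Answer: 0 2 2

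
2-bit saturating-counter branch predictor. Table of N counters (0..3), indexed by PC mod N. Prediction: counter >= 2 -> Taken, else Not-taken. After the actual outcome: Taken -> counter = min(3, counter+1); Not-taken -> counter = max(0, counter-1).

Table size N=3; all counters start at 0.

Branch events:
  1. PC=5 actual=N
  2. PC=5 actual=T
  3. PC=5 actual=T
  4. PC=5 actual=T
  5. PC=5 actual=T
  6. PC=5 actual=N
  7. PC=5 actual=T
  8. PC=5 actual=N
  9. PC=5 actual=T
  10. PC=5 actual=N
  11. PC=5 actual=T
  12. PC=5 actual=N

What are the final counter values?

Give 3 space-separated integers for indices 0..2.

Ev 1: PC=5 idx=2 pred=N actual=N -> ctr[2]=0
Ev 2: PC=5 idx=2 pred=N actual=T -> ctr[2]=1
Ev 3: PC=5 idx=2 pred=N actual=T -> ctr[2]=2
Ev 4: PC=5 idx=2 pred=T actual=T -> ctr[2]=3
Ev 5: PC=5 idx=2 pred=T actual=T -> ctr[2]=3
Ev 6: PC=5 idx=2 pred=T actual=N -> ctr[2]=2
Ev 7: PC=5 idx=2 pred=T actual=T -> ctr[2]=3
Ev 8: PC=5 idx=2 pred=T actual=N -> ctr[2]=2
Ev 9: PC=5 idx=2 pred=T actual=T -> ctr[2]=3
Ev 10: PC=5 idx=2 pred=T actual=N -> ctr[2]=2
Ev 11: PC=5 idx=2 pred=T actual=T -> ctr[2]=3
Ev 12: PC=5 idx=2 pred=T actual=N -> ctr[2]=2

Answer: 0 0 2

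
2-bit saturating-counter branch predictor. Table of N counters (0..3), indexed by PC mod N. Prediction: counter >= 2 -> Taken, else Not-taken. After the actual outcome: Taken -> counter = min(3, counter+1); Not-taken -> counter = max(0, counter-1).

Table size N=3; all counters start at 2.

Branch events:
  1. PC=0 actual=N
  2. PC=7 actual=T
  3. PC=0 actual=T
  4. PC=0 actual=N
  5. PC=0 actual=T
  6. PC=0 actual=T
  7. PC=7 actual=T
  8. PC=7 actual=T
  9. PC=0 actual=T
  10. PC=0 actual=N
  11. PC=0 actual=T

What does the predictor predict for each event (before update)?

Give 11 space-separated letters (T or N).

Answer: T T N T N T T T T T T

Derivation:
Ev 1: PC=0 idx=0 pred=T actual=N -> ctr[0]=1
Ev 2: PC=7 idx=1 pred=T actual=T -> ctr[1]=3
Ev 3: PC=0 idx=0 pred=N actual=T -> ctr[0]=2
Ev 4: PC=0 idx=0 pred=T actual=N -> ctr[0]=1
Ev 5: PC=0 idx=0 pred=N actual=T -> ctr[0]=2
Ev 6: PC=0 idx=0 pred=T actual=T -> ctr[0]=3
Ev 7: PC=7 idx=1 pred=T actual=T -> ctr[1]=3
Ev 8: PC=7 idx=1 pred=T actual=T -> ctr[1]=3
Ev 9: PC=0 idx=0 pred=T actual=T -> ctr[0]=3
Ev 10: PC=0 idx=0 pred=T actual=N -> ctr[0]=2
Ev 11: PC=0 idx=0 pred=T actual=T -> ctr[0]=3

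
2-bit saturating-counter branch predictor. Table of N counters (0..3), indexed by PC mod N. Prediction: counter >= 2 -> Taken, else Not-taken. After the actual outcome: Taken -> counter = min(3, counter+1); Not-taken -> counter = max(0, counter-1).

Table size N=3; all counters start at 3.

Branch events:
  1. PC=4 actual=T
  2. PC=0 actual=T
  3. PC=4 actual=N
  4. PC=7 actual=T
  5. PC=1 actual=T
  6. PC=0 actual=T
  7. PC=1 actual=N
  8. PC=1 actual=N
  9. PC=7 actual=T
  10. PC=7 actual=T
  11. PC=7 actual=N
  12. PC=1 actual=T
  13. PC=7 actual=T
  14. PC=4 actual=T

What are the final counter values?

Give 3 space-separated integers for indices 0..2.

Answer: 3 3 3

Derivation:
Ev 1: PC=4 idx=1 pred=T actual=T -> ctr[1]=3
Ev 2: PC=0 idx=0 pred=T actual=T -> ctr[0]=3
Ev 3: PC=4 idx=1 pred=T actual=N -> ctr[1]=2
Ev 4: PC=7 idx=1 pred=T actual=T -> ctr[1]=3
Ev 5: PC=1 idx=1 pred=T actual=T -> ctr[1]=3
Ev 6: PC=0 idx=0 pred=T actual=T -> ctr[0]=3
Ev 7: PC=1 idx=1 pred=T actual=N -> ctr[1]=2
Ev 8: PC=1 idx=1 pred=T actual=N -> ctr[1]=1
Ev 9: PC=7 idx=1 pred=N actual=T -> ctr[1]=2
Ev 10: PC=7 idx=1 pred=T actual=T -> ctr[1]=3
Ev 11: PC=7 idx=1 pred=T actual=N -> ctr[1]=2
Ev 12: PC=1 idx=1 pred=T actual=T -> ctr[1]=3
Ev 13: PC=7 idx=1 pred=T actual=T -> ctr[1]=3
Ev 14: PC=4 idx=1 pred=T actual=T -> ctr[1]=3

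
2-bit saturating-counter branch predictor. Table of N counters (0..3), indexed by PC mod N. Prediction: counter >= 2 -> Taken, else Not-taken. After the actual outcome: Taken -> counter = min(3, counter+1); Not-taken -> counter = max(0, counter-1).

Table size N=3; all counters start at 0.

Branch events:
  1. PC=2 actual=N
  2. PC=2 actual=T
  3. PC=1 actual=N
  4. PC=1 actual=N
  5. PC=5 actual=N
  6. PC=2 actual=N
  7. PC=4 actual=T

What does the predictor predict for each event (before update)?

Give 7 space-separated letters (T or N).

Ev 1: PC=2 idx=2 pred=N actual=N -> ctr[2]=0
Ev 2: PC=2 idx=2 pred=N actual=T -> ctr[2]=1
Ev 3: PC=1 idx=1 pred=N actual=N -> ctr[1]=0
Ev 4: PC=1 idx=1 pred=N actual=N -> ctr[1]=0
Ev 5: PC=5 idx=2 pred=N actual=N -> ctr[2]=0
Ev 6: PC=2 idx=2 pred=N actual=N -> ctr[2]=0
Ev 7: PC=4 idx=1 pred=N actual=T -> ctr[1]=1

Answer: N N N N N N N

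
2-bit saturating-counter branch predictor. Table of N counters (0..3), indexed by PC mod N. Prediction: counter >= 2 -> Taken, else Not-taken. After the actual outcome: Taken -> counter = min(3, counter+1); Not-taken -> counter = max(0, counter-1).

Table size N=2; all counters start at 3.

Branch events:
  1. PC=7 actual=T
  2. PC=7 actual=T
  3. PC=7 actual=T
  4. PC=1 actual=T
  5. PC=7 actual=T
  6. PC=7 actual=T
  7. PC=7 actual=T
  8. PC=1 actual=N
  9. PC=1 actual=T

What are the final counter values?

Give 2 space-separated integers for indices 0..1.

Answer: 3 3

Derivation:
Ev 1: PC=7 idx=1 pred=T actual=T -> ctr[1]=3
Ev 2: PC=7 idx=1 pred=T actual=T -> ctr[1]=3
Ev 3: PC=7 idx=1 pred=T actual=T -> ctr[1]=3
Ev 4: PC=1 idx=1 pred=T actual=T -> ctr[1]=3
Ev 5: PC=7 idx=1 pred=T actual=T -> ctr[1]=3
Ev 6: PC=7 idx=1 pred=T actual=T -> ctr[1]=3
Ev 7: PC=7 idx=1 pred=T actual=T -> ctr[1]=3
Ev 8: PC=1 idx=1 pred=T actual=N -> ctr[1]=2
Ev 9: PC=1 idx=1 pred=T actual=T -> ctr[1]=3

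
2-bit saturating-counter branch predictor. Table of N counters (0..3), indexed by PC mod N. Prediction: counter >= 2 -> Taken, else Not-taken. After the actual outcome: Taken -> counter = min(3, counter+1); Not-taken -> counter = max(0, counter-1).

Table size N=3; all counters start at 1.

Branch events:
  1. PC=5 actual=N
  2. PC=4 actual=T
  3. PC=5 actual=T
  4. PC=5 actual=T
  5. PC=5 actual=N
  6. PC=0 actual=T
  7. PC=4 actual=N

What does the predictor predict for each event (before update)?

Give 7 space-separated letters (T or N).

Ev 1: PC=5 idx=2 pred=N actual=N -> ctr[2]=0
Ev 2: PC=4 idx=1 pred=N actual=T -> ctr[1]=2
Ev 3: PC=5 idx=2 pred=N actual=T -> ctr[2]=1
Ev 4: PC=5 idx=2 pred=N actual=T -> ctr[2]=2
Ev 5: PC=5 idx=2 pred=T actual=N -> ctr[2]=1
Ev 6: PC=0 idx=0 pred=N actual=T -> ctr[0]=2
Ev 7: PC=4 idx=1 pred=T actual=N -> ctr[1]=1

Answer: N N N N T N T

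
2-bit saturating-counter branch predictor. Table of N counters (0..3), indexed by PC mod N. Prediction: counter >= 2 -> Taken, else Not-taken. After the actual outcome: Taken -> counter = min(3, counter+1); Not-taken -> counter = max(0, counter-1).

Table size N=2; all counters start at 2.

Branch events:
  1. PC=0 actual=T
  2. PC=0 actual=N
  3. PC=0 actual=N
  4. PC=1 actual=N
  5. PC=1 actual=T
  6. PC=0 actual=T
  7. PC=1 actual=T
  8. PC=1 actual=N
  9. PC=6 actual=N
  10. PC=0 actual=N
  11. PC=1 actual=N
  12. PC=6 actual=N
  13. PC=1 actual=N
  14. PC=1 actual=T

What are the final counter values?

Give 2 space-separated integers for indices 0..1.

Ev 1: PC=0 idx=0 pred=T actual=T -> ctr[0]=3
Ev 2: PC=0 idx=0 pred=T actual=N -> ctr[0]=2
Ev 3: PC=0 idx=0 pred=T actual=N -> ctr[0]=1
Ev 4: PC=1 idx=1 pred=T actual=N -> ctr[1]=1
Ev 5: PC=1 idx=1 pred=N actual=T -> ctr[1]=2
Ev 6: PC=0 idx=0 pred=N actual=T -> ctr[0]=2
Ev 7: PC=1 idx=1 pred=T actual=T -> ctr[1]=3
Ev 8: PC=1 idx=1 pred=T actual=N -> ctr[1]=2
Ev 9: PC=6 idx=0 pred=T actual=N -> ctr[0]=1
Ev 10: PC=0 idx=0 pred=N actual=N -> ctr[0]=0
Ev 11: PC=1 idx=1 pred=T actual=N -> ctr[1]=1
Ev 12: PC=6 idx=0 pred=N actual=N -> ctr[0]=0
Ev 13: PC=1 idx=1 pred=N actual=N -> ctr[1]=0
Ev 14: PC=1 idx=1 pred=N actual=T -> ctr[1]=1

Answer: 0 1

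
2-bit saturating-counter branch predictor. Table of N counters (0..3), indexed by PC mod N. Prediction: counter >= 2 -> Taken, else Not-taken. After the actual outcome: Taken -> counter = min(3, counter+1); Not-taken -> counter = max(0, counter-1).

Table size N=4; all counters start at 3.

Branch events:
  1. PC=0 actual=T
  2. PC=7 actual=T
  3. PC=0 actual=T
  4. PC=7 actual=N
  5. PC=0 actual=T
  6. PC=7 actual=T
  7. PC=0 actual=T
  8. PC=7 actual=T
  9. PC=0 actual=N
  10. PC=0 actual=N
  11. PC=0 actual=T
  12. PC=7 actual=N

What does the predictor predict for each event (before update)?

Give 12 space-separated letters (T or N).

Answer: T T T T T T T T T T N T

Derivation:
Ev 1: PC=0 idx=0 pred=T actual=T -> ctr[0]=3
Ev 2: PC=7 idx=3 pred=T actual=T -> ctr[3]=3
Ev 3: PC=0 idx=0 pred=T actual=T -> ctr[0]=3
Ev 4: PC=7 idx=3 pred=T actual=N -> ctr[3]=2
Ev 5: PC=0 idx=0 pred=T actual=T -> ctr[0]=3
Ev 6: PC=7 idx=3 pred=T actual=T -> ctr[3]=3
Ev 7: PC=0 idx=0 pred=T actual=T -> ctr[0]=3
Ev 8: PC=7 idx=3 pred=T actual=T -> ctr[3]=3
Ev 9: PC=0 idx=0 pred=T actual=N -> ctr[0]=2
Ev 10: PC=0 idx=0 pred=T actual=N -> ctr[0]=1
Ev 11: PC=0 idx=0 pred=N actual=T -> ctr[0]=2
Ev 12: PC=7 idx=3 pred=T actual=N -> ctr[3]=2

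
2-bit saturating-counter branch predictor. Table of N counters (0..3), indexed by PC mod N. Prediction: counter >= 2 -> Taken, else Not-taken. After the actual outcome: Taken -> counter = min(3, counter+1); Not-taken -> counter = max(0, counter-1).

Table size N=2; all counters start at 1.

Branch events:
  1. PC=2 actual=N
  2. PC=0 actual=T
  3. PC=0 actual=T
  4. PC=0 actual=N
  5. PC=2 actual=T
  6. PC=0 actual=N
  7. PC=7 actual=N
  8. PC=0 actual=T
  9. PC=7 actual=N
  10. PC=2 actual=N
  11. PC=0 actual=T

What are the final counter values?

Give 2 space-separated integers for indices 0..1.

Ev 1: PC=2 idx=0 pred=N actual=N -> ctr[0]=0
Ev 2: PC=0 idx=0 pred=N actual=T -> ctr[0]=1
Ev 3: PC=0 idx=0 pred=N actual=T -> ctr[0]=2
Ev 4: PC=0 idx=0 pred=T actual=N -> ctr[0]=1
Ev 5: PC=2 idx=0 pred=N actual=T -> ctr[0]=2
Ev 6: PC=0 idx=0 pred=T actual=N -> ctr[0]=1
Ev 7: PC=7 idx=1 pred=N actual=N -> ctr[1]=0
Ev 8: PC=0 idx=0 pred=N actual=T -> ctr[0]=2
Ev 9: PC=7 idx=1 pred=N actual=N -> ctr[1]=0
Ev 10: PC=2 idx=0 pred=T actual=N -> ctr[0]=1
Ev 11: PC=0 idx=0 pred=N actual=T -> ctr[0]=2

Answer: 2 0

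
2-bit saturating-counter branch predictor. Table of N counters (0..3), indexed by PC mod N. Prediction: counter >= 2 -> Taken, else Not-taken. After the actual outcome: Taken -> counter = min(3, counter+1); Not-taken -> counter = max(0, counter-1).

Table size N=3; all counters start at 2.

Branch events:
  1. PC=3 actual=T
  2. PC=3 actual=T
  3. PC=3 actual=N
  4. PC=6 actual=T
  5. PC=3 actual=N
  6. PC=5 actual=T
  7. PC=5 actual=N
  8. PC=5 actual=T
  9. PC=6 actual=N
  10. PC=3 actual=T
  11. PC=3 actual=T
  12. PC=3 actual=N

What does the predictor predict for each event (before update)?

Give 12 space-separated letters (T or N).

Answer: T T T T T T T T T N T T

Derivation:
Ev 1: PC=3 idx=0 pred=T actual=T -> ctr[0]=3
Ev 2: PC=3 idx=0 pred=T actual=T -> ctr[0]=3
Ev 3: PC=3 idx=0 pred=T actual=N -> ctr[0]=2
Ev 4: PC=6 idx=0 pred=T actual=T -> ctr[0]=3
Ev 5: PC=3 idx=0 pred=T actual=N -> ctr[0]=2
Ev 6: PC=5 idx=2 pred=T actual=T -> ctr[2]=3
Ev 7: PC=5 idx=2 pred=T actual=N -> ctr[2]=2
Ev 8: PC=5 idx=2 pred=T actual=T -> ctr[2]=3
Ev 9: PC=6 idx=0 pred=T actual=N -> ctr[0]=1
Ev 10: PC=3 idx=0 pred=N actual=T -> ctr[0]=2
Ev 11: PC=3 idx=0 pred=T actual=T -> ctr[0]=3
Ev 12: PC=3 idx=0 pred=T actual=N -> ctr[0]=2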